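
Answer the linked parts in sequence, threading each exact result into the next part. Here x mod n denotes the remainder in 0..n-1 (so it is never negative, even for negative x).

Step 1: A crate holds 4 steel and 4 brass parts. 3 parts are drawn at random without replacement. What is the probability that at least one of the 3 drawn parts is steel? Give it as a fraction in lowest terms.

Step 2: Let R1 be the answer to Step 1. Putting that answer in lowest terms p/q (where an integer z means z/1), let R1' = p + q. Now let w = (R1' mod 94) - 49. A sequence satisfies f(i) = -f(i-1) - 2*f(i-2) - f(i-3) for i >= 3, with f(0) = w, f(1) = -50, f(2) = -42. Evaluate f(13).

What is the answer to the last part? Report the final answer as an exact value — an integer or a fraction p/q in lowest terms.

40

Step 1: total draws C(8,3) = 56; complement C(4,3) = 4; favorable 56 - 4 = 52; P = 13/14; answer 13/14
Step 2: R1 = 13/14; threaded value p + q = 27; w = -22; f(3) = -1*(-42) - 2*(-50) - 1*(-22) = 164; iterating: f(3)=164, f(4)=-30, f(5)=-256, f(6)=152, f(7)=390, f(8)=-438, f(9)=-494, f(10)=980, f(11)=446, f(12)=-1912, f(13)=40; answer 40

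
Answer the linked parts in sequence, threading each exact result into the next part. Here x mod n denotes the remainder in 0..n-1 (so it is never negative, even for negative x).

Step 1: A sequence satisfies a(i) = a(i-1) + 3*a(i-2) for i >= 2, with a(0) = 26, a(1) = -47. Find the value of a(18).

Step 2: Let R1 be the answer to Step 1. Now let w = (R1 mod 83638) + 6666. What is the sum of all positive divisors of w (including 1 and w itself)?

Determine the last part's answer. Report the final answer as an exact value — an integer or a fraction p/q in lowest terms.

101520

Step 1: a(2) = 1*(-47) + 3*(26) = 31; iterating: a(2)=31, a(3)=-110, a(4)=-17, a(5)=-347, a(6)=-398, a(7)=-1439, a(8)=-2633, a(9)=-6950, a(10)=-14849, a(11)=-35699, a(12)=-80246, a(13)=-187343, a(14)=-428081, a(15)=-990110, a(16)=-2274353, a(17)=-5244683, a(18)=-12067742; answer -12067742
Step 2: R1 = -12067742; w = 66434; 66434 = 2 * 59 * 563; sigma = (1 + 2) * (1 + 59) * (1 + 563) = 3 * 60 * 564 = 101520; answer 101520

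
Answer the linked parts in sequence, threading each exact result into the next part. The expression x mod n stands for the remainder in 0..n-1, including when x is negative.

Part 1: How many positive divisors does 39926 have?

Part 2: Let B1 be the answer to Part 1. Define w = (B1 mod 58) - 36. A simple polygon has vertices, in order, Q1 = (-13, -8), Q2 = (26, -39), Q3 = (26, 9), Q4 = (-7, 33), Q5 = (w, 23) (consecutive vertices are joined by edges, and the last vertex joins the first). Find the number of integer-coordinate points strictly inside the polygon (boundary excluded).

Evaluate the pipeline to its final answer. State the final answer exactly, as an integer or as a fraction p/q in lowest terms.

2139

Part 1: 39926 = 2 * 19963; number of divisors = (1+1) * (1+1) = 4; answer 4
Part 2: B1 = 4; w = -32; cross terms: (-13*-39 - 26*-8)=715, (26*9 - 26*-39)=1248, (26*33 - -7*9)=921, (-7*23 - -32*33)=895, (-32*-8 - -13*23)=555; twice the area = |4334| = 4334; area = 2167; boundary points = 1 + 48 + 3 + 5 + 1 = 58; strictly interior points = area - boundary/2 + 1 = 2139; answer 2139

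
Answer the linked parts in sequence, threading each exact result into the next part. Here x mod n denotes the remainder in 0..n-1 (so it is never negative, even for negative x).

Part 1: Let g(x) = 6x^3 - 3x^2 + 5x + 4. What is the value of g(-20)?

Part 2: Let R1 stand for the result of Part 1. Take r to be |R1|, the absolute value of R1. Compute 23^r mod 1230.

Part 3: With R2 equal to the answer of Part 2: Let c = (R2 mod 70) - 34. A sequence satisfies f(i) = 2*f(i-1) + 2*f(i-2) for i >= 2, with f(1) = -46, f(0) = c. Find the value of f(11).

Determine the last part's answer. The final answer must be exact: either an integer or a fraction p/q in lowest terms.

-613120

Part 1: 6*(-20)^3 - 3*(-20)^2 + 5*(-20)^1 + 4 = (-48000) + (-1200) + (-100) + (4) = -49296; answer -49296
Part 2: R1 = -49296; r = 49296; squarings mod 1230: 23^1=23, 23^2=529, 23^4=631, 23^8=871, 23^16=961, 23^32=1021, 23^64=631, 23^128=871, 23^256=961, 23^512=1021, 23^1024=631, 23^2048=871, 23^4096=961, 23^8192=1021, 23^16384=631, 23^32768=871; 23^49296 = 23^16 * 23^128 * 23^16384 * 23^32768 = 961 (mod 1230); answer 961
Part 3: R2 = 961; c = 17; f(2) = 2*(-46) + 2*(17) = -58; iterating: f(2)=-58, f(3)=-208, f(4)=-532, f(5)=-1480, f(6)=-4024, f(7)=-11008, f(8)=-30064, f(9)=-82144, f(10)=-224416, f(11)=-613120; answer -613120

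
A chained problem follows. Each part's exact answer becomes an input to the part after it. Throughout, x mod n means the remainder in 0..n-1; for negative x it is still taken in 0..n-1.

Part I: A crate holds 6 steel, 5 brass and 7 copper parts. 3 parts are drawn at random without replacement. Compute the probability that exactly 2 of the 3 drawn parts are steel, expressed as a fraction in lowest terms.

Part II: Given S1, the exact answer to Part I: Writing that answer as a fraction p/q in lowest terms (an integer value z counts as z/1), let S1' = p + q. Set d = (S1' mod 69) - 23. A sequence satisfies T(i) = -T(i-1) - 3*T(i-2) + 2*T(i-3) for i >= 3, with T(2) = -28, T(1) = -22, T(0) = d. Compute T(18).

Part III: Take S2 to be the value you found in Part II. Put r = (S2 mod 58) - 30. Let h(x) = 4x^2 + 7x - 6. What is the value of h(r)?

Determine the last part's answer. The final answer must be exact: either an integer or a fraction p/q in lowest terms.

876

Part I: total draws C(18,3) = 816; favorable C(6,2)*C(12,1) = 180; P = 15/68; answer 15/68
Part II: S1 = 15/68; threaded value p + q = 83; d = -9; T(3) = -1*(-28) - 3*(-22) + 2*(-9) = 76; iterating: T(3)=76, T(4)=-36, T(5)=-248, T(6)=508, T(7)=164, T(8)=-2184, T(9)=2708, T(10)=4172, T(11)=-16664, T(12)=9564, T(13)=48772, T(14)=-110792, T(15)=-16396, T(16)=446316, T(17)=-618712, T(18)=-753028; answer -753028
Part III: S2 = -753028; r = 14; 4*(14)^2 + 7*(14)^1 - 6 = (784) + (98) + (-6) = 876; answer 876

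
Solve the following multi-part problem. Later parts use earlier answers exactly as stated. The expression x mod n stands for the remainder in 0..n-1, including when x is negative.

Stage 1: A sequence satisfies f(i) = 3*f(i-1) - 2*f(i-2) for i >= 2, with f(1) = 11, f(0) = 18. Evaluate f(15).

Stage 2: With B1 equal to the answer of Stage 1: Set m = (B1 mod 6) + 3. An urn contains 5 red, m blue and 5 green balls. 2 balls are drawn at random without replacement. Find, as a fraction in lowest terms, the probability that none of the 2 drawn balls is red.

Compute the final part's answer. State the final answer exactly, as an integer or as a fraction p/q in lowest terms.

26/51

Stage 1: f(2) = 3*(11) - 2*(18) = -3; iterating: f(2)=-3, f(3)=-31, f(4)=-87, f(5)=-199, f(6)=-423, f(7)=-871, f(8)=-1767, f(9)=-3559, f(10)=-7143, f(11)=-14311, f(12)=-28647, f(13)=-57319, f(14)=-114663, f(15)=-229351; answer -229351
Stage 2: B1 = -229351; m = 8; total draws C(18,2) = 153; favorable C(13,2) = 78; P = 26/51; answer 26/51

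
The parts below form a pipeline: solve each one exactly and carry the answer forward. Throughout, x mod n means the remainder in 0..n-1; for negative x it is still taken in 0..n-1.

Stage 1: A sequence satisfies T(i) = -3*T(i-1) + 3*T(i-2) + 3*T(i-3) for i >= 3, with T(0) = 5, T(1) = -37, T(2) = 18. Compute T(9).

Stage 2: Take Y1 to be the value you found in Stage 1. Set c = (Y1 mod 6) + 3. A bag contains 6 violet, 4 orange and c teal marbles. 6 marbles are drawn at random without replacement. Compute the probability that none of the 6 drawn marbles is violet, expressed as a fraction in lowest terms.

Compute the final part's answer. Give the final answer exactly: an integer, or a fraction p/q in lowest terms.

Stage 1: T(3) = -3*(18) + 3*(-37) + 3*(5) = -150; iterating: T(3)=-150, T(4)=393, T(5)=-1575, T(6)=5454, T(7)=-19908, T(8)=71361, T(9)=-257445; answer -257445
Stage 2: Y1 = -257445; c = 6; total draws C(16,6) = 8008; favorable C(10,6) = 210; P = 15/572; answer 15/572

15/572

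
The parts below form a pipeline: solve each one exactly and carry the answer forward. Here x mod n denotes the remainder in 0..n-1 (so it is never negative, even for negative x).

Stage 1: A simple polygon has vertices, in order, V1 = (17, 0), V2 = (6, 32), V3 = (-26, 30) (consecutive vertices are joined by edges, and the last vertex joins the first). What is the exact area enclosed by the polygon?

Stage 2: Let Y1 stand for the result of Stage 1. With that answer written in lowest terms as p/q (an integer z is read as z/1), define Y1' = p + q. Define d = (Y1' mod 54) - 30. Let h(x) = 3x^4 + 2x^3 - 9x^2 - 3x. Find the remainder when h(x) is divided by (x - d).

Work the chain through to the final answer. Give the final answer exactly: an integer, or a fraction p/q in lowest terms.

Stage 1: cross terms: (17*32 - 6*0)=544, (6*30 - -26*32)=1012, (-26*0 - 17*30)=-510; twice the area = |1046| = 1046; area = 523; answer 523
Stage 2: Y1 = 523; threaded value p + q = 524; d = 8; remainder = value at the root: 3*(8)^4 + 2*(8)^3 - 9*(8)^2 - 3*(8)^1 = (12288) + (1024) + (-576) + (-24) = 12712; answer 12712

12712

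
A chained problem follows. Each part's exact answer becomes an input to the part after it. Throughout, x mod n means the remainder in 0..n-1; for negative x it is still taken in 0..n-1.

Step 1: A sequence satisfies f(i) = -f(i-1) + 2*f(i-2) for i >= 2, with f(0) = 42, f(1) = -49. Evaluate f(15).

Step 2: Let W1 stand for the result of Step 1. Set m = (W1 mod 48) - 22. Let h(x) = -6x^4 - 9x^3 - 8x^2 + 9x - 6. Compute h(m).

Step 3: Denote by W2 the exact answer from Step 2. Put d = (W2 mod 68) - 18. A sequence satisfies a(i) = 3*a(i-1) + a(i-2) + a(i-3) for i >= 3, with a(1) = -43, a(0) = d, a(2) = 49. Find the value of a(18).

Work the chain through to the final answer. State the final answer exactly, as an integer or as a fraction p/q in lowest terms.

7641617753

Step 1: f(2) = -1*(-49) + 2*(42) = 133; iterating: f(2)=133, f(3)=-231, f(4)=497, f(5)=-959, f(6)=1953, f(7)=-3871, f(8)=7777, f(9)=-15519, f(10)=31073, f(11)=-62111, f(12)=124257, f(13)=-248479, f(14)=496993, f(15)=-993951; answer -993951
Step 2: W1 = -993951; m = 11; -6*(11)^4 - 9*(11)^3 - 8*(11)^2 + 9*(11)^1 - 6 = (-87846) + (-11979) + (-968) + (99) + (-6) = -100700; answer -100700
Step 3: W2 = -100700; d = -10; a(3) = 3*(49) + 1*(-43) + 1*(-10) = 94; iterating: a(3)=94, a(4)=288, a(5)=1007, a(6)=3403, a(7)=11504, a(8)=38922, a(9)=131673, a(10)=445445, a(11)=1506930, a(12)=5097908, a(13)=17246099, a(14)=58343135, a(15)=197373412, a(16)=667709470, a(17)=2258844957, a(18)=7641617753; answer 7641617753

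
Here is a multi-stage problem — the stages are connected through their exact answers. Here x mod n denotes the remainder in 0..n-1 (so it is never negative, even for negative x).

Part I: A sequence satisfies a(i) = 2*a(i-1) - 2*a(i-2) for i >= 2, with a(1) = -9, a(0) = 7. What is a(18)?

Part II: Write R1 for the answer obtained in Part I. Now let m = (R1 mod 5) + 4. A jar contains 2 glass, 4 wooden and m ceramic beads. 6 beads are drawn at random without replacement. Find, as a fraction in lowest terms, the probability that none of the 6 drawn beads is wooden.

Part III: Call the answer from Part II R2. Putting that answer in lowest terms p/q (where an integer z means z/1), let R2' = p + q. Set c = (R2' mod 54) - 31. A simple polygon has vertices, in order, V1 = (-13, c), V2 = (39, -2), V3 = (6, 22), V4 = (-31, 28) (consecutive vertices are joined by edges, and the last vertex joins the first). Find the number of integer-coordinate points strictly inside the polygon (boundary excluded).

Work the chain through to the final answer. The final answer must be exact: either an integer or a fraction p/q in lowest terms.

662

Part I: a(2) = 2*(-9) - 2*(7) = -32; iterating: a(2)=-32, a(3)=-46, a(4)=-28, a(5)=36, a(6)=128, a(7)=184, a(8)=112, a(9)=-144, a(10)=-512, a(11)=-736, a(12)=-448, a(13)=576, a(14)=2048, a(15)=2944, a(16)=1792, a(17)=-2304, a(18)=-8192; answer -8192
Part II: R1 = -8192; m = 7; total draws C(13,6) = 1716; favorable C(9,6) = 84; P = 7/143; answer 7/143
Part III: R2 = 7/143; threaded value p + q = 150; c = 11; cross terms: (-13*-2 - 39*11)=-403, (39*22 - 6*-2)=870, (6*28 - -31*22)=850, (-31*11 - -13*28)=23; twice the area = |1340| = 1340; area = 670; boundary points = 13 + 3 + 1 + 1 = 18; strictly interior points = area - boundary/2 + 1 = 662; answer 662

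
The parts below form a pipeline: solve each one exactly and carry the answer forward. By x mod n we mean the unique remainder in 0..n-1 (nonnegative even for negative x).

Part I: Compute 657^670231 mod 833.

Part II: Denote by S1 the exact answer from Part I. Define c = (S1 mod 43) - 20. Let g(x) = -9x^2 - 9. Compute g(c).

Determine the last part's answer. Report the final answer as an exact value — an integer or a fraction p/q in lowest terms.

Part I: squarings mod 833: 657^1=657, 657^2=155, 657^4=701, 657^8=764, 657^16=596, 657^32=358, 657^64=715, 657^128=596, 657^256=358, 657^512=715, 657^1024=596, 657^2048=358, 657^4096=715, 657^8192=596, 657^16384=358, 657^32768=715, 657^65536=596, 657^131072=358, 657^262144=715, 657^524288=596; 657^670231 = 657^1 * 657^2 * 657^4 * 657^16 * 657^512 * 657^2048 * 657^4096 * 657^8192 * 657^131072 * 657^524288 = 139 (mod 833); answer 139
Part II: S1 = 139; c = -10; -9*(-10)^2 - 9 = (-900) + (-9) = -909; answer -909

-909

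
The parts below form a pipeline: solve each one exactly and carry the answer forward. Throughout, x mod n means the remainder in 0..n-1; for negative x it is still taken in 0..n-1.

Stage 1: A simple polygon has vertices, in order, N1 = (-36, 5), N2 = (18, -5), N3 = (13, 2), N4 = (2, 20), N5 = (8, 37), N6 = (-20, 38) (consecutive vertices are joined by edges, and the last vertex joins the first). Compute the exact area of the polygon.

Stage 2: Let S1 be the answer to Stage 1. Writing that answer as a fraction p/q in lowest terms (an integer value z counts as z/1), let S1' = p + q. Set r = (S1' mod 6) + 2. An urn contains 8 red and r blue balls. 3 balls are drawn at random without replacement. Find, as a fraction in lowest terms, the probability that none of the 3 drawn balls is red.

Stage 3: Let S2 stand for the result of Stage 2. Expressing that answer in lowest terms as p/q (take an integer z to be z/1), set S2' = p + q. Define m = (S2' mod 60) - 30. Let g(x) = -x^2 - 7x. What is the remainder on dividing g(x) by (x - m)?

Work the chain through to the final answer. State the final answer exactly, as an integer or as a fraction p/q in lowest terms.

Stage 1: cross terms: (-36*-5 - 18*5)=90, (18*2 - 13*-5)=101, (13*20 - 2*2)=256, (2*37 - 8*20)=-86, (8*38 - -20*37)=1044, (-20*5 - -36*38)=1268; twice the area = |2673| = 2673; area = 2673/2; answer 2673/2
Stage 2: S1 = 2673/2; threaded value p + q = 2675; r = 7; total draws C(15,3) = 455; favorable C(7,3) = 35; P = 1/13; answer 1/13
Stage 3: S2 = 1/13; threaded value p + q = 14; m = -16; remainder = value at the root: -1*(-16)^2 - 7*(-16)^1 = (-256) + (112) = -144; answer -144

-144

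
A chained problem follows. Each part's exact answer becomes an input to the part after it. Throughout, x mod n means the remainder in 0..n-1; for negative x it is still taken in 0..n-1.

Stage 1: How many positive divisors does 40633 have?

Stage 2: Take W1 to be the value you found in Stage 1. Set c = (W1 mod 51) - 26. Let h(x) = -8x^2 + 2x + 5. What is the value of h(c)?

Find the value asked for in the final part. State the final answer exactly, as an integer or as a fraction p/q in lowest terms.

-3911

Stage 1: 40633 = 179 * 227; number of divisors = (1+1) * (1+1) = 4; answer 4
Stage 2: W1 = 4; c = -22; -8*(-22)^2 + 2*(-22)^1 + 5 = (-3872) + (-44) + (5) = -3911; answer -3911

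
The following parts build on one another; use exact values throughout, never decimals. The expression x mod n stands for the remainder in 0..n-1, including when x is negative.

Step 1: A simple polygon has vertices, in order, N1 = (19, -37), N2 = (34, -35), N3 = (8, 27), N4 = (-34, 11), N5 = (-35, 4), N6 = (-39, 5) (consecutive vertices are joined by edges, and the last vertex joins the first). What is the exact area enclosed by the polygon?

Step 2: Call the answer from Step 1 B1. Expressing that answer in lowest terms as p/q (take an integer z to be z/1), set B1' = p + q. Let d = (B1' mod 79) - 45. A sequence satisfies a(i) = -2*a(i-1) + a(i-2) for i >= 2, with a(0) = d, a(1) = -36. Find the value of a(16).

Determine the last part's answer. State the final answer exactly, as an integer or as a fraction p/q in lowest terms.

Step 1: cross terms: (19*-35 - 34*-37)=593, (34*27 - 8*-35)=1198, (8*11 - -34*27)=1006, (-34*4 - -35*11)=249, (-35*5 - -39*4)=-19, (-39*-37 - 19*5)=1348; twice the area = |4375| = 4375; area = 4375/2; answer 4375/2
Step 2: B1 = 4375/2; threaded value p + q = 4377; d = -13; a(2) = -2*(-36) + 1*(-13) = 59; iterating: a(2)=59, a(3)=-154, a(4)=367, a(5)=-888, a(6)=2143, a(7)=-5174, a(8)=12491, a(9)=-30156, a(10)=72803, a(11)=-175762, a(12)=424327, a(13)=-1024416, a(14)=2473159, a(15)=-5970734, a(16)=14414627; answer 14414627

14414627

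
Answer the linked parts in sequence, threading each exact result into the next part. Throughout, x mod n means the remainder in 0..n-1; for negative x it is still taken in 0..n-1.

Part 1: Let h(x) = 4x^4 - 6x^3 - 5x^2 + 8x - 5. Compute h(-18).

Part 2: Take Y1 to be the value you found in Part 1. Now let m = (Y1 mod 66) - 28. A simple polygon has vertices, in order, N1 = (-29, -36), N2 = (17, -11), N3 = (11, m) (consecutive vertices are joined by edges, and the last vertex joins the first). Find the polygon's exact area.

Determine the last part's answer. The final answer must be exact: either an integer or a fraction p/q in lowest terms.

535

Part 1: 4*(-18)^4 - 6*(-18)^3 - 5*(-18)^2 + 8*(-18)^1 - 5 = (419904) + (34992) + (-1620) + (-144) + (-5) = 453127; answer 453127
Part 2: Y1 = 453127; m = 9; cross terms: (-29*-11 - 17*-36)=931, (17*9 - 11*-11)=274, (11*-36 - -29*9)=-135; twice the area = |1070| = 1070; area = 535; answer 535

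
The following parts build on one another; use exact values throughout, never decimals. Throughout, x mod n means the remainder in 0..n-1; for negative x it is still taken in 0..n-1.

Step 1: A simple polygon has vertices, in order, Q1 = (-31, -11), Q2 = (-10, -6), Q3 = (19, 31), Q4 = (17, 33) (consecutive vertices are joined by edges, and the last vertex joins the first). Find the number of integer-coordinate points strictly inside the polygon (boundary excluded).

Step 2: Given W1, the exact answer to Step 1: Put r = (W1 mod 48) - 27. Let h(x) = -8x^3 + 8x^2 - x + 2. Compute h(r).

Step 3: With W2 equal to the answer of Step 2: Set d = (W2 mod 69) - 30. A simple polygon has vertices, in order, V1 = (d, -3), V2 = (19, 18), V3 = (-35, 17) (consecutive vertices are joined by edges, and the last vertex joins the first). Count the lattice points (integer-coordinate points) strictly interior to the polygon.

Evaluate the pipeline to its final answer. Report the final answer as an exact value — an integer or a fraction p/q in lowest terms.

Step 1: cross terms: (-31*-6 - -10*-11)=76, (-10*31 - 19*-6)=-196, (19*33 - 17*31)=100, (17*-11 - -31*33)=836; twice the area = |816| = 816; area = 408; boundary points = 1 + 1 + 2 + 4 = 8; strictly interior points = area - boundary/2 + 1 = 405; answer 405
Step 2: W1 = 405; r = -6; -8*(-6)^3 + 8*(-6)^2 - 1*(-6)^1 + 2 = (1728) + (288) + (6) + (2) = 2024; answer 2024
Step 3: W2 = 2024; d = -7; cross terms: (-7*18 - 19*-3)=-69, (19*17 - -35*18)=953, (-35*-3 - -7*17)=224; twice the area = |1108| = 1108; area = 554; boundary points = 1 + 1 + 4 = 6; strictly interior points = area - boundary/2 + 1 = 552; answer 552

552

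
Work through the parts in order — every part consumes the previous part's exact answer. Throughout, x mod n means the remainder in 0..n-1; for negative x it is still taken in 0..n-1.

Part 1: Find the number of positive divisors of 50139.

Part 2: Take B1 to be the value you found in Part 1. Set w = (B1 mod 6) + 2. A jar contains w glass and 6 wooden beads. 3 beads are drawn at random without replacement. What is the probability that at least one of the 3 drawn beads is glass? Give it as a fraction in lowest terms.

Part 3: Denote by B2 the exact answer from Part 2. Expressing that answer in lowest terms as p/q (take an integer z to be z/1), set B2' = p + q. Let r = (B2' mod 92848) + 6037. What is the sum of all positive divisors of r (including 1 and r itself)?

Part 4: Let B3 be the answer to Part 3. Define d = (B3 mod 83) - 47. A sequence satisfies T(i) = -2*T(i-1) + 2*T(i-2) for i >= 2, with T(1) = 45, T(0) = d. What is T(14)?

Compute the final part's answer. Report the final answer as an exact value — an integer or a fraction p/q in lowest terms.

Part 1: 50139 = 3^4 * 619; number of divisors = (4+1) * (1+1) = 10; answer 10
Part 2: B1 = 10; w = 6; total draws C(12,3) = 220; complement C(6,3) = 20; favorable 220 - 20 = 200; P = 10/11; answer 10/11
Part 3: B2 = 10/11; threaded value p + q = 21; r = 6058; 6058 = 2 * 13 * 233; sigma = (1 + 2) * (1 + 13) * (1 + 233) = 3 * 14 * 234 = 9828; answer 9828
Part 4: B3 = 9828; d = -13; T(2) = -2*(45) + 2*(-13) = -116; iterating: T(2)=-116, T(3)=322, T(4)=-876, T(5)=2396, T(6)=-6544, T(7)=17880, T(8)=-48848, T(9)=133456, T(10)=-364608, T(11)=996128, T(12)=-2721472, T(13)=7435200, T(14)=-20313344; answer -20313344

-20313344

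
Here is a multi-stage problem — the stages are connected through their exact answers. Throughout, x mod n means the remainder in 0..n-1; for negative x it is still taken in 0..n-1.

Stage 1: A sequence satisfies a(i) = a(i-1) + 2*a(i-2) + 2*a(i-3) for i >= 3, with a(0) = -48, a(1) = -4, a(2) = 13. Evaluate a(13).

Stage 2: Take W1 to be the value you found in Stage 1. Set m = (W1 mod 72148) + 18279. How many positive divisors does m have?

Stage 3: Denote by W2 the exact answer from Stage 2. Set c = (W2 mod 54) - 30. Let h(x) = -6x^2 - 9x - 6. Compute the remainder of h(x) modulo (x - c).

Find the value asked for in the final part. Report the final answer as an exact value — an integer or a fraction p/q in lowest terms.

Stage 1: a(3) = 1*(13) + 2*(-4) + 2*(-48) = -91; iterating: a(3)=-91, a(4)=-73, a(5)=-229, a(6)=-557, a(7)=-1161, a(8)=-2733, a(9)=-6169, a(10)=-13957, a(11)=-31761, a(12)=-72013, a(13)=-163449; answer -163449
Stage 2: W1 = -163449; m = 71274; 71274 = 2 * 3 * 7 * 1697; number of divisors = (1+1) * (1+1) * (1+1) * (1+1) = 16; answer 16
Stage 3: W2 = 16; c = -14; remainder = value at the root: -6*(-14)^2 - 9*(-14)^1 - 6 = (-1176) + (126) + (-6) = -1056; answer -1056

-1056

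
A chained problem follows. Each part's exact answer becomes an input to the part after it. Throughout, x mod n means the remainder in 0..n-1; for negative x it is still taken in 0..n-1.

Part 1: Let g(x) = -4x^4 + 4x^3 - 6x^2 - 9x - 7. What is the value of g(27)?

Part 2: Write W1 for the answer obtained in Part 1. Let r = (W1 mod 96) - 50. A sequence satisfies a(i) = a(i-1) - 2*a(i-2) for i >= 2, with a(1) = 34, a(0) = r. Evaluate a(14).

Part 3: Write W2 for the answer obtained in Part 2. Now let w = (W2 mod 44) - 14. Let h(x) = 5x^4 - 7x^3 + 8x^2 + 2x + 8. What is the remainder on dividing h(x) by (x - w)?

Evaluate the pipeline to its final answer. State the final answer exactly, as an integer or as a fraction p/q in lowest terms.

2925952

Part 1: -4*(27)^4 + 4*(27)^3 - 6*(27)^2 - 9*(27)^1 - 7 = (-2125764) + (78732) + (-4374) + (-243) + (-7) = -2051656; answer -2051656
Part 2: W1 = -2051656; r = 6; a(2) = 1*(34) - 2*(6) = 22; iterating: a(2)=22, a(3)=-46, a(4)=-90, a(5)=2, a(6)=182, a(7)=178, a(8)=-186, a(9)=-542, a(10)=-170, a(11)=914, a(12)=1254, a(13)=-574, a(14)=-3082; answer -3082
Part 3: W2 = -3082; w = 28; remainder = value at the root: 5*(28)^4 - 7*(28)^3 + 8*(28)^2 + 2*(28)^1 + 8 = (3073280) + (-153664) + (6272) + (56) + (8) = 2925952; answer 2925952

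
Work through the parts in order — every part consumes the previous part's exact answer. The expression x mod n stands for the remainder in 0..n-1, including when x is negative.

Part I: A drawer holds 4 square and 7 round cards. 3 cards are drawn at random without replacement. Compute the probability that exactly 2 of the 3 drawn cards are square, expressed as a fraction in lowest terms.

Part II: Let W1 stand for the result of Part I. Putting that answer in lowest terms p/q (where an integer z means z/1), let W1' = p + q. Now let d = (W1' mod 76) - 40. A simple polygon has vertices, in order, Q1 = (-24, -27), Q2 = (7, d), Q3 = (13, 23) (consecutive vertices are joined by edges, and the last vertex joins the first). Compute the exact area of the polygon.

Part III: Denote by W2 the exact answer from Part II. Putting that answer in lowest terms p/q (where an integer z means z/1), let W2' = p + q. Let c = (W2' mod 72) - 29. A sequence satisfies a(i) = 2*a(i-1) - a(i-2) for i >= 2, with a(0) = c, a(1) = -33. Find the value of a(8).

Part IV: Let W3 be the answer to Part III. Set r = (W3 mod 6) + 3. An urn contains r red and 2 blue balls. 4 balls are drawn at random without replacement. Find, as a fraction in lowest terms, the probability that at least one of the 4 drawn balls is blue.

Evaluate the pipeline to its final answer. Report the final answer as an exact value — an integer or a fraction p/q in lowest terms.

Part I: total draws C(11,3) = 165; favorable C(4,2)*C(7,1) = 42; P = 14/55; answer 14/55
Part II: W1 = 14/55; threaded value p + q = 69; d = 29; cross terms: (-24*29 - 7*-27)=-507, (7*23 - 13*29)=-216, (13*-27 - -24*23)=201; twice the area = |-522| = 522; area = 261; answer 261
Part III: W2 = 261; threaded value p + q = 262; c = 17; a(2) = 2*(-33) - 1*(17) = -83; iterating: a(2)=-83, a(3)=-133, a(4)=-183, a(5)=-233, a(6)=-283, a(7)=-333, a(8)=-383; answer -383
Part IV: W3 = -383; r = 4; total draws C(6,4) = 15; complement C(4,4) = 1; favorable 15 - 1 = 14; P = 14/15; answer 14/15

14/15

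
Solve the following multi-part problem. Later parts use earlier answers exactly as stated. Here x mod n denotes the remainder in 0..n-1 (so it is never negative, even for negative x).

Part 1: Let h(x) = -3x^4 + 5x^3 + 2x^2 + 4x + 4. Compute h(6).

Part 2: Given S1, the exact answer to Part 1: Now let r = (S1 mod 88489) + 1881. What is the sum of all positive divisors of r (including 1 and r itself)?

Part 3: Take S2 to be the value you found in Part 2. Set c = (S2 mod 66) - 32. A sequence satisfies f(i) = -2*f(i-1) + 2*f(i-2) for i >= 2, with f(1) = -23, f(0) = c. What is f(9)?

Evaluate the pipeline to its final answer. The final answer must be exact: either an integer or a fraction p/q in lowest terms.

-41968

Part 1: -3*(6)^4 + 5*(6)^3 + 2*(6)^2 + 4*(6)^1 + 4 = (-3888) + (1080) + (72) + (24) + (4) = -2708; answer -2708
Part 2: S1 = -2708; r = 87662; 87662 = 2 * 53 * 827; sigma = (1 + 2) * (1 + 53) * (1 + 827) = 3 * 54 * 828 = 134136; answer 134136
Part 3: S2 = 134136; c = -8; f(2) = -2*(-23) + 2*(-8) = 30; iterating: f(2)=30, f(3)=-106, f(4)=272, f(5)=-756, f(6)=2056, f(7)=-5624, f(8)=15360, f(9)=-41968; answer -41968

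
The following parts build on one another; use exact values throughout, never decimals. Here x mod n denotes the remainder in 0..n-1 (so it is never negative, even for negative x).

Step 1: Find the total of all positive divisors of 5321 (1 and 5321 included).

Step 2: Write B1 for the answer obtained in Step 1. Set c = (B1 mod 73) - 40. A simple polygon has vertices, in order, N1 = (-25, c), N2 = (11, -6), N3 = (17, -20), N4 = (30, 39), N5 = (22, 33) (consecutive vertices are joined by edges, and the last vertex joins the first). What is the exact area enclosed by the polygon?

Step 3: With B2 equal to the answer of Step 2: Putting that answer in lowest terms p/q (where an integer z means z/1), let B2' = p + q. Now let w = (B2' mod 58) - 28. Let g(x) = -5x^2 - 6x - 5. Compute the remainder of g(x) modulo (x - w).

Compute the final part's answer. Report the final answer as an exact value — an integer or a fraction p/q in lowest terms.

Step 1: 5321 = 17 * 313; sigma = (1 + 17) * (1 + 313) = 18 * 314 = 5652; answer 5652
Step 2: B1 = 5652; c = -9; cross terms: (-25*-6 - 11*-9)=249, (11*-20 - 17*-6)=-118, (17*39 - 30*-20)=1263, (30*33 - 22*39)=132, (22*-9 - -25*33)=627; twice the area = |2153| = 2153; area = 2153/2; answer 2153/2
Step 3: B2 = 2153/2; threaded value p + q = 2155; w = -19; remainder = value at the root: -5*(-19)^2 - 6*(-19)^1 - 5 = (-1805) + (114) + (-5) = -1696; answer -1696

-1696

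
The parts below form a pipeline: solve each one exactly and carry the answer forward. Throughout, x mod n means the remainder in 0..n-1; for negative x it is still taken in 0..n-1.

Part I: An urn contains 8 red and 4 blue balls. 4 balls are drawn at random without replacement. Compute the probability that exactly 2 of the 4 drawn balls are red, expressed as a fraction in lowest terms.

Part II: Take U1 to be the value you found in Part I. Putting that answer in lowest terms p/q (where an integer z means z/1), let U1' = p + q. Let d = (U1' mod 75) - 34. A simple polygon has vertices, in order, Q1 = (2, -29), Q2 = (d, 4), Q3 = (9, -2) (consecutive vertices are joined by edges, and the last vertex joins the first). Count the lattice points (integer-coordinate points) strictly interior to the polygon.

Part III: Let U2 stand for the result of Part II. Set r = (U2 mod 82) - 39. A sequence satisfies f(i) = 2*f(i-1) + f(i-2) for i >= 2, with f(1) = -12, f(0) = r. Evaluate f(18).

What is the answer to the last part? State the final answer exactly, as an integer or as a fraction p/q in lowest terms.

Part I: total draws C(12,4) = 495; favorable C(8,2)*C(4,2) = 168; P = 56/165; answer 56/165
Part II: U1 = 56/165; threaded value p + q = 221; d = 37; cross terms: (2*4 - 37*-29)=1081, (37*-2 - 9*4)=-110, (9*-29 - 2*-2)=-257; twice the area = |714| = 714; area = 357; boundary points = 1 + 2 + 1 = 4; strictly interior points = area - boundary/2 + 1 = 356; answer 356
Part III: U2 = 356; r = -11; f(2) = 2*(-12) + 1*(-11) = -35; iterating: f(2)=-35, f(3)=-82, f(4)=-199, f(5)=-480, f(6)=-1159, f(7)=-2798, f(8)=-6755, f(9)=-16308, f(10)=-39371, f(11)=-95050, f(12)=-229471, f(13)=-553992, f(14)=-1337455, f(15)=-3228902, f(16)=-7795259, f(17)=-18819420, f(18)=-45434099; answer -45434099

-45434099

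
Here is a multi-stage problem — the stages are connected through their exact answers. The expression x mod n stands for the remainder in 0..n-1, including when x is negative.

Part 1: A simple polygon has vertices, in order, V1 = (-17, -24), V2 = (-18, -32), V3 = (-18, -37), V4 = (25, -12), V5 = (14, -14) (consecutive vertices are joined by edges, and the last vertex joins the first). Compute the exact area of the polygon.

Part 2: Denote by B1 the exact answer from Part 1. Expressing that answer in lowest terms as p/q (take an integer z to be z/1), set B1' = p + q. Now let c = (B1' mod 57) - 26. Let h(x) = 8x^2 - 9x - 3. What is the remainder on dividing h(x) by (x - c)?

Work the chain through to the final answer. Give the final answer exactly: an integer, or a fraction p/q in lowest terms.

452

Part 1: cross terms: (-17*-32 - -18*-24)=112, (-18*-37 - -18*-32)=90, (-18*-12 - 25*-37)=1141, (25*-14 - 14*-12)=-182, (14*-24 - -17*-14)=-574; twice the area = |587| = 587; area = 587/2; answer 587/2
Part 2: B1 = 587/2; threaded value p + q = 589; c = -7; remainder = value at the root: 8*(-7)^2 - 9*(-7)^1 - 3 = (392) + (63) + (-3) = 452; answer 452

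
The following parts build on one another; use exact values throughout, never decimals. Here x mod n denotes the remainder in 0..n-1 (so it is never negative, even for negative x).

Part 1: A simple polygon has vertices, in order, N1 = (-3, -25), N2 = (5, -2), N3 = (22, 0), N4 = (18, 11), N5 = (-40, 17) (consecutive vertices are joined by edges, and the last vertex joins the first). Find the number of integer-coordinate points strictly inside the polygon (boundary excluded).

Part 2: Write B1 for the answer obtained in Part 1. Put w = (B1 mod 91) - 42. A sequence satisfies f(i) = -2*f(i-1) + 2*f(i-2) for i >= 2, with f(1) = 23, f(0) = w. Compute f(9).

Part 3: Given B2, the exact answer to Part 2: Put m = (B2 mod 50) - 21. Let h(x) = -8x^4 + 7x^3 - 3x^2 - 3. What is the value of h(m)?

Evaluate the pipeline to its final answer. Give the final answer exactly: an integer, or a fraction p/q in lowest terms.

-7

Part 1: cross terms: (-3*-2 - 5*-25)=131, (5*0 - 22*-2)=44, (22*11 - 18*0)=242, (18*17 - -40*11)=746, (-40*-25 - -3*17)=1051; twice the area = |2214| = 2214; area = 1107; boundary points = 1 + 1 + 1 + 2 + 1 = 6; strictly interior points = area - boundary/2 + 1 = 1105; answer 1105
Part 2: B1 = 1105; w = -29; f(2) = -2*(23) + 2*(-29) = -104; iterating: f(2)=-104, f(3)=254, f(4)=-716, f(5)=1940, f(6)=-5312, f(7)=14504, f(8)=-39632, f(9)=108272; answer 108272
Part 3: B2 = 108272; m = 1; -8*(1)^4 + 7*(1)^3 - 3*(1)^2 - 3 = (-8) + (7) + (-3) + (-3) = -7; answer -7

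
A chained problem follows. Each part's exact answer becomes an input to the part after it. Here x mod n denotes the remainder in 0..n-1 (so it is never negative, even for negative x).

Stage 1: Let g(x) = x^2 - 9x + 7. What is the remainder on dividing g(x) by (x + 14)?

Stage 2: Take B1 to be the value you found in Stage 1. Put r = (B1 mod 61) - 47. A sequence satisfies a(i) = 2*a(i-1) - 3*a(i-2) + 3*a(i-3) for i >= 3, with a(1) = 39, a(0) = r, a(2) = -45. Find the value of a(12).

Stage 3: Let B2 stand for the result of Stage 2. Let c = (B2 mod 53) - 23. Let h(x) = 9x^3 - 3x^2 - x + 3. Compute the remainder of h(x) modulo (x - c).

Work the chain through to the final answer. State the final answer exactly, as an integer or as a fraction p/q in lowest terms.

Stage 1: remainder = value at the root: 1*(-14)^2 - 9*(-14)^1 + 7 = (196) + (126) + (7) = 329; answer 329
Stage 2: B1 = 329; r = -23; a(3) = 2*(-45) - 3*(39) + 3*(-23) = -276; iterating: a(3)=-276, a(4)=-300, a(5)=93, a(6)=258, a(7)=-663, a(8)=-1821, a(9)=-879, a(10)=1716, a(11)=606, a(12)=-6573; answer -6573
Stage 3: B2 = -6573; c = 29; remainder = value at the root: 9*(29)^3 - 3*(29)^2 - 1*(29)^1 + 3 = (219501) + (-2523) + (-29) + (3) = 216952; answer 216952

216952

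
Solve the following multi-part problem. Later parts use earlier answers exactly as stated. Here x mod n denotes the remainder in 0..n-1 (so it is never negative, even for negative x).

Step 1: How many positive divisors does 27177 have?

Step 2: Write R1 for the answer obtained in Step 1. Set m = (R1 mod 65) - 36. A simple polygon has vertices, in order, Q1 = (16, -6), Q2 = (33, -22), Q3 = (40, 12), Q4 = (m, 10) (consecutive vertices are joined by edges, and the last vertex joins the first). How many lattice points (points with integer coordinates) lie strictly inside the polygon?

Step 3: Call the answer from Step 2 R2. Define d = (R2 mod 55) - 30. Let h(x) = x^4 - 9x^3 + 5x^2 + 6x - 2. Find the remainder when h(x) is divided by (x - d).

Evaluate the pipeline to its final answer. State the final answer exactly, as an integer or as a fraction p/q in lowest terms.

1843

Step 1: 27177 = 3 * 9059; number of divisors = (1+1) * (1+1) = 4; answer 4
Step 2: R1 = 4; m = -32; cross terms: (16*-22 - 33*-6)=-154, (33*12 - 40*-22)=1276, (40*10 - -32*12)=784, (-32*-6 - 16*10)=32; twice the area = |1938| = 1938; area = 969; boundary points = 1 + 1 + 2 + 16 = 20; strictly interior points = area - boundary/2 + 1 = 960; answer 960
Step 3: R2 = 960; d = -5; remainder = value at the root: 1*(-5)^4 - 9*(-5)^3 + 5*(-5)^2 + 6*(-5)^1 - 2 = (625) + (1125) + (125) + (-30) + (-2) = 1843; answer 1843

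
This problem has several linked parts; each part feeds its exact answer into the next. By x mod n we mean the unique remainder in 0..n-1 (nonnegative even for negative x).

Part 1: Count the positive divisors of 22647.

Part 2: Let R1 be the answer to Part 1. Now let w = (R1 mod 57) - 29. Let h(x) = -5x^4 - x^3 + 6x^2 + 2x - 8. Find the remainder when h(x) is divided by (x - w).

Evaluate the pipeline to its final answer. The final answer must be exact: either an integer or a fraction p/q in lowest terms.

Part 1: 22647 = 3 * 7549; number of divisors = (1+1) * (1+1) = 4; answer 4
Part 2: R1 = 4; w = -25; remainder = value at the root: -5*(-25)^4 - 1*(-25)^3 + 6*(-25)^2 + 2*(-25)^1 - 8 = (-1953125) + (15625) + (3750) + (-50) + (-8) = -1933808; answer -1933808

-1933808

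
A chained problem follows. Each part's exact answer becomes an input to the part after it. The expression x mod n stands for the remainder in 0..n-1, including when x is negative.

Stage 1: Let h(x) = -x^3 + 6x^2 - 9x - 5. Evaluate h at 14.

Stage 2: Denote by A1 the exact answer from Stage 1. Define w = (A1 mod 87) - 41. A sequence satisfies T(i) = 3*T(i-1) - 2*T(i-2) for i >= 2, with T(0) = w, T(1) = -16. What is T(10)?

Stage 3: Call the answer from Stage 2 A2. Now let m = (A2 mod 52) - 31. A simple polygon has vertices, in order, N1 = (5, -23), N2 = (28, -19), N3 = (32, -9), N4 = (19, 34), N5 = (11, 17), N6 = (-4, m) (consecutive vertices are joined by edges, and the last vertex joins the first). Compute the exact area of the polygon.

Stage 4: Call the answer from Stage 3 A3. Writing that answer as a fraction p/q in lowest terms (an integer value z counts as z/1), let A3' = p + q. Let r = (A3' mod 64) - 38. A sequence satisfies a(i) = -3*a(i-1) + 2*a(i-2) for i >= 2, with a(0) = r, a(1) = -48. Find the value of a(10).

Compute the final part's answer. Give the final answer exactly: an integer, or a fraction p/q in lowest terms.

Stage 1: -1*(14)^3 + 6*(14)^2 - 9*(14)^1 - 5 = (-2744) + (1176) + (-126) + (-5) = -1699; answer -1699
Stage 2: A1 = -1699; w = 0; T(2) = 3*(-16) - 2*(0) = -48; iterating: T(2)=-48, T(3)=-112, T(4)=-240, T(5)=-496, T(6)=-1008, T(7)=-2032, T(8)=-4080, T(9)=-8176, T(10)=-16368; answer -16368
Stage 3: A2 = -16368; m = -19; cross terms: (5*-19 - 28*-23)=549, (28*-9 - 32*-19)=356, (32*34 - 19*-9)=1259, (19*17 - 11*34)=-51, (11*-19 - -4*17)=-141, (-4*-23 - 5*-19)=187; twice the area = |2159| = 2159; area = 2159/2; answer 2159/2
Stage 4: A3 = 2159/2; threaded value p + q = 2161; r = 11; a(2) = -3*(-48) + 2*(11) = 166; iterating: a(2)=166, a(3)=-594, a(4)=2114, a(5)=-7530, a(6)=26818, a(7)=-95514, a(8)=340178, a(9)=-1211562, a(10)=4315042; answer 4315042

4315042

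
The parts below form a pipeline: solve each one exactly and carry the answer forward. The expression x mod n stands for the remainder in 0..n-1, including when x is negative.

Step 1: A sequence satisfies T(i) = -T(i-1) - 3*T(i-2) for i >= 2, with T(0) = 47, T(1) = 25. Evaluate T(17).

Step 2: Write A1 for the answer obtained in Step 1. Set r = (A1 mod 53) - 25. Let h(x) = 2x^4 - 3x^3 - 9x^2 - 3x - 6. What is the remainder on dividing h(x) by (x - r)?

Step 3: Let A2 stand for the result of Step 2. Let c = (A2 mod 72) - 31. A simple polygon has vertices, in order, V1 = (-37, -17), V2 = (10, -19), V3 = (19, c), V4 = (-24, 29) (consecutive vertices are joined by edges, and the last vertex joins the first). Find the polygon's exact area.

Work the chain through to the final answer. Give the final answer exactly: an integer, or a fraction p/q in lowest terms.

Step 1: T(2) = -1*(25) - 3*(47) = -166; iterating: T(2)=-166, T(3)=91, T(4)=407, T(5)=-680, T(6)=-541, T(7)=2581, T(8)=-958, T(9)=-6785, T(10)=9659, T(11)=10696, T(12)=-39673, T(13)=7585, T(14)=111434, T(15)=-134189, T(16)=-200113, T(17)=602680; answer 602680
Step 2: A1 = 602680; r = -8; remainder = value at the root: 2*(-8)^4 - 3*(-8)^3 - 9*(-8)^2 - 3*(-8)^1 - 6 = (8192) + (1536) + (-576) + (24) + (-6) = 9170; answer 9170
Step 3: A2 = 9170; c = -5; cross terms: (-37*-19 - 10*-17)=873, (10*-5 - 19*-19)=311, (19*29 - -24*-5)=431, (-24*-17 - -37*29)=1481; twice the area = |3096| = 3096; area = 1548; answer 1548

1548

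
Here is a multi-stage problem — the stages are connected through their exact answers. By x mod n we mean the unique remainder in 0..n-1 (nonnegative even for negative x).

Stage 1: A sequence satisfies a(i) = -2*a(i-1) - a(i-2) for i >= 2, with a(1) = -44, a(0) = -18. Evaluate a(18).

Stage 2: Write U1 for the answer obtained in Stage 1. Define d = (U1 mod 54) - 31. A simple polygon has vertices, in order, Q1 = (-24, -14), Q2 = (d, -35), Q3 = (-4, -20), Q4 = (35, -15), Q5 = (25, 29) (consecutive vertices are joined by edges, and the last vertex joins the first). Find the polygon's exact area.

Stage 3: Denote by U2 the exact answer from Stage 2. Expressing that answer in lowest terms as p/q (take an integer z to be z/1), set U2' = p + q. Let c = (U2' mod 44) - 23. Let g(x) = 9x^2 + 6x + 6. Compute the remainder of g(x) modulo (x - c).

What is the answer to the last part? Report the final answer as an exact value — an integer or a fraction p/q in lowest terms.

1449

Stage 1: a(2) = -2*(-44) - 1*(-18) = 106; iterating: a(2)=106, a(3)=-168, a(4)=230, a(5)=-292, a(6)=354, a(7)=-416, a(8)=478, a(9)=-540, a(10)=602, a(11)=-664, a(12)=726, a(13)=-788, a(14)=850, a(15)=-912, a(16)=974, a(17)=-1036, a(18)=1098; answer 1098
Stage 2: U1 = 1098; d = -13; cross terms: (-24*-35 - -13*-14)=658, (-13*-20 - -4*-35)=120, (-4*-15 - 35*-20)=760, (35*29 - 25*-15)=1390, (25*-14 - -24*29)=346; twice the area = |3274| = 3274; area = 1637; answer 1637
Stage 3: U2 = 1637; threaded value p + q = 1638; c = -13; remainder = value at the root: 9*(-13)^2 + 6*(-13)^1 + 6 = (1521) + (-78) + (6) = 1449; answer 1449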